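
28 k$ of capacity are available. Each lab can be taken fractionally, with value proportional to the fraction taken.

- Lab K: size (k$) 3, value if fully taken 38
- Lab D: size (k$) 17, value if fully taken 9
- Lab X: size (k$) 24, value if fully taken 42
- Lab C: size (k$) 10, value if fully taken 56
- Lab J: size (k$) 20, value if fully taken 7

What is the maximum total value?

120.25

Best value per unit of size first: Lab K 38/3≈12.7, Lab C 56/10≈5.6, Lab X 42/24≈1.75, Lab D 9/17≈0.529, Lab J 7/20≈0.35.
Take all of Lab K (3 k$, value 38) → 25 k$ left.
All 10 k$ of Lab C fit (value 56) → 15 remain.
Only 15 k$ remain; take 15/24 of Lab X for value 42×15/24 = 26.25.
Total value = 120.25.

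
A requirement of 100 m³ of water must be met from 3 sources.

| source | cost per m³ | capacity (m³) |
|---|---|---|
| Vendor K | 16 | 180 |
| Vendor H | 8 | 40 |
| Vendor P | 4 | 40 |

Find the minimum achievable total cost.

800

Fill from the cheapest source first.
Vendor P (4): use full 40 ; 60 m³ to go.
Vendor H at 8: take all 40 m³ ; 20 still needed.
Take 20 from Vendor K at 16 to finish.
Cost = 40×4 + 40×8 + 20×16 = 800.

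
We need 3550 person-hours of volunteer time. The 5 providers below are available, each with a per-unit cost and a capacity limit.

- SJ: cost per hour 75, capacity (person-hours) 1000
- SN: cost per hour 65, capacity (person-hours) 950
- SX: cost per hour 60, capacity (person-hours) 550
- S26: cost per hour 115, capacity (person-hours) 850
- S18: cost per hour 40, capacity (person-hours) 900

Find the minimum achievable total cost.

Use providers in increasing cost order.
S18 at 40: take all 900 person-hours — 2650 still needed.
SX (60): use full 550 — 2100 person-hours to go.
SN (65): use full 950 — 1150 person-hours to go.
SJ at 75: take all 1000 person-hours — 150 still needed.
Take 150 from S26 at 115 to finish.
Cost = 900×40 + 550×60 + 950×65 + 1000×75 + 150×115 = 223000.

223000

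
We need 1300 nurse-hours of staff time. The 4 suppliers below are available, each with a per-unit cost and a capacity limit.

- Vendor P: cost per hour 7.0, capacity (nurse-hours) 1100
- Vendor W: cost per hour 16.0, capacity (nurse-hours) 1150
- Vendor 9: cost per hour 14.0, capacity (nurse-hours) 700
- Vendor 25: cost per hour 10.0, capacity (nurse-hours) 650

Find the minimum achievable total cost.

9700

Fill from the cheapest supplier first.
Take 1100 from Vendor P at 7.0 → need 200 more.
Vendor 25 (10.0): take the remaining 200 → done.
Vendor 9, Vendor W: unused.
Cost = 1100×7.0 + 200×10.0 = 9700.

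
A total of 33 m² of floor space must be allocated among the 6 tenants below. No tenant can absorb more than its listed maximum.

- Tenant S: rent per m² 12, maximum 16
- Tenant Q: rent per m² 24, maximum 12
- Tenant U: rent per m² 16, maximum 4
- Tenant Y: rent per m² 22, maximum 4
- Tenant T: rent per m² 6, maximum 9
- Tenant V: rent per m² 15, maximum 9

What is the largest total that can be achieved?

Order the tenants by rent per m²: Tenant Q 24 > Tenant Y 22 > Tenant U 16 > Tenant V 15 > Tenant S 12 > Tenant T 6.
Tenant Q takes 12 to reach its cap of 12 — 21 left.
Tenant Y: +4 to 4 (cap) — 17 left.
Tenant U takes 4 to reach its cap of 4 — 13 left.
Tenant V: +9 to 9 (cap) — 4 left.
Only 4 left; Tenant S takes them to reach 4.
Total = 12×4 + 24×12 + 16×4 + 22×4 + 15×9 = 623.

623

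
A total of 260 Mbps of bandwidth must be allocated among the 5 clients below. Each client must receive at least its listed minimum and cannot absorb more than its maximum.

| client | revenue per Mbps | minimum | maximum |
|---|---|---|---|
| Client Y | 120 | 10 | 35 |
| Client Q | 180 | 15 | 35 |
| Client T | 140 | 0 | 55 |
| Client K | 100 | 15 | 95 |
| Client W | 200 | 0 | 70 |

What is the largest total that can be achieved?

38700

Meeting every minimum uses 10+15+0+15+0 = 40 Mbps, leaving 220.
Highest revenue per Mbps first: Client W 200 > Client Q 180 > Client T 140 > Client Y 120 > Client K 100.
Give Client W 70 more to hit its cap of 70 → 150 left.
Client Q takes 20 more to reach its cap of 35 → 130 left.
Client T takes 55 more to reach its cap of 55 → 75 left.
Client Y: +25 to 35 (cap) → 50 left.
Only 50 left; Client K takes them to reach 65.
Total = 120×35 + 180×35 + 140×55 + 100×65 + 200×70 = 38700.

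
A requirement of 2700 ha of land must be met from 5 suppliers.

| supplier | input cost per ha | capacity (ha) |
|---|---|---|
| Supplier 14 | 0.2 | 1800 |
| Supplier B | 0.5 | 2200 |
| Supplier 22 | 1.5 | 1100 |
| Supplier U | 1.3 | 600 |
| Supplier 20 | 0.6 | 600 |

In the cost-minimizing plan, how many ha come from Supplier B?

900

Fill from the cheapest supplier first.
Supplier 14 at 0.2: take all 1800 ha — 900 still needed.
Supplier B at 0.5: take 900 of its 2200 — requirement met.
Supplier 20, Supplier U, Supplier 22: unused.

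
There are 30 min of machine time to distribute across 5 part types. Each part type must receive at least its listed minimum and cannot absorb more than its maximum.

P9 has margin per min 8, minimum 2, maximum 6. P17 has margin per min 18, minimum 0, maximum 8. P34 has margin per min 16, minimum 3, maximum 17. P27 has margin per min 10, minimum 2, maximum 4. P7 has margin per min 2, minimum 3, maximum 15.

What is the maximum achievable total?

426

Meeting every minimum uses 2+0+3+2+3 = 10 min, leaving 20.
Order the part types by margin per min: P17 18 > P34 16 > P27 10 > P9 8 > P7 2.
P17: +8 to 8 (cap) → 12 left.
P34 has room for 14 more but only 12 remain, so it gets 15.
Total = 8×2 + 18×8 + 16×15 + 10×2 + 2×3 = 426.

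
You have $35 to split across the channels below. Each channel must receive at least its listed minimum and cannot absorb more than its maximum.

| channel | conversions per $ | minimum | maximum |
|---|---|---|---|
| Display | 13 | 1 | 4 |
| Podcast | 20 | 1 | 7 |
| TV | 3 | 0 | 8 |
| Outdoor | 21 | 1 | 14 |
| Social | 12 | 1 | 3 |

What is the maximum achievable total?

Meeting every minimum uses 1+1+0+1+1 = 4 $, leaving 31.
Order the channels by conversions per $: Outdoor 21 > Podcast 20 > Display 13 > Social 12 > TV 3.
Outdoor takes 13 more to reach its cap of 14 → 18 left.
Podcast takes 6 more to reach its cap of 7 → 12 left.
Display: +3 to 4 (cap) → 9 left.
Social takes 2 more to reach its cap of 3 → 7 left.
Only 7 left; TV takes them to reach 7.
Total = 13×4 + 20×7 + 3×7 + 21×14 + 12×3 = 543.

543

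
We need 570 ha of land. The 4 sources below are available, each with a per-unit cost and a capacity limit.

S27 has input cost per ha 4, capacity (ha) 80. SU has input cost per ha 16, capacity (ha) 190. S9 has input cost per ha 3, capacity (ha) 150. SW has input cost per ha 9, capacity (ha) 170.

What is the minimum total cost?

Cheapest first:
Take 150 from S9 at 3 ; need 420 more.
Take 80 from S27 at 4 ; need 340 more.
SW (9): use full 170 ; 170 ha to go.
SU (16): take the remaining 170 ; done.
Cost = 150×3 + 80×4 + 170×9 + 170×16 = 5020.

5020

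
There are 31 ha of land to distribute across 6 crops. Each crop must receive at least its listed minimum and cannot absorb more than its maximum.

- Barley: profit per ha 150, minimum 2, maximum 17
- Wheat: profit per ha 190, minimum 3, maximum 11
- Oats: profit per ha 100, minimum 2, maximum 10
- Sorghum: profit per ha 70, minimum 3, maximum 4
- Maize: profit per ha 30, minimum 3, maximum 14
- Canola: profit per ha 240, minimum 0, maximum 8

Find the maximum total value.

5110

Meeting every minimum uses 2+3+2+3+3+0 = 13 ha, leaving 18.
Order the crops by profit per ha: Canola 240 > Wheat 190 > Barley 150 > Oats 100 > Sorghum 70 > Maize 30.
Canola: +8 to 8 (cap) ; 10 left.
Wheat takes 8 more to reach its cap of 11 ; 2 left.
Barley: +2 (room for 15) → 4. Pool exhausted.
Total = 150×4 + 190×11 + 100×2 + 70×3 + 30×3 + 240×8 = 5110.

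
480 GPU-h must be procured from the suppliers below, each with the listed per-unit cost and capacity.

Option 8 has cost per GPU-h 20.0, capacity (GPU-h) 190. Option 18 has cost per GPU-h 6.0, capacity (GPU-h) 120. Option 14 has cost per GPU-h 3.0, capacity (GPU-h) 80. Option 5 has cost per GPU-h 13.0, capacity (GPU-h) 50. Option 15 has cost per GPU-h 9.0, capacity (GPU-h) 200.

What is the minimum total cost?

Use suppliers in increasing cost order.
Option 14 (3.0): use full 80 ; 400 GPU-h to go.
Option 18 at 6.0: take all 120 GPU-h ; 280 still needed.
Option 15 (9.0): use full 200 ; 80 GPU-h to go.
Option 5 at 13.0: take all 50 GPU-h ; 30 still needed.
Option 8 (20.0): take the remaining 30 ; done.
Cost = 80×3.0 + 120×6.0 + 200×9.0 + 50×13.0 + 30×20.0 = 4010.

4010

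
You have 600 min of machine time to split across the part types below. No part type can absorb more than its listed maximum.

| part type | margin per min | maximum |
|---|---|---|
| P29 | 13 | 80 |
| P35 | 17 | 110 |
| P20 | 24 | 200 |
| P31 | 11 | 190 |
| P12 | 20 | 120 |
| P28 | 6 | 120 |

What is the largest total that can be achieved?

Rank by margin per min: P20 24 > P12 20 > P35 17 > P29 13 > P31 11 > P28 6.
P20 takes 200 to reach its cap of 200 — 400 left.
Give P12 120 to hit its cap of 120 — 280 left.
Give P35 110 to hit its cap of 110 — 170 left.
Give P29 80 to hit its cap of 80 — 90 left.
P31 has room for 190 but only 90 remain, so it gets 90.
Total = 13×80 + 17×110 + 24×200 + 11×90 + 20×120 = 11100.

11100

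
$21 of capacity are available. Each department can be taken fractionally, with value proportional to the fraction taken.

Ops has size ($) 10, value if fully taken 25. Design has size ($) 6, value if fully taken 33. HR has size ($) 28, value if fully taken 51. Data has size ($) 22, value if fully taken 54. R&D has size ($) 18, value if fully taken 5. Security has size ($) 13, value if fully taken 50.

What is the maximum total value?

Rank by value-to-size ratio: Design 33/6≈5.5, Security 50/13≈3.85, Ops 25/10≈2.5, Data 54/22≈2.45, HR 51/28≈1.82, R&D 5/18≈0.278.
Design: take in full, 6 $ for value 33 → 15 left.
All 13 $ of Security fit (value 50) → 2 remain.
Fill the last 2 $ with part of Ops: 2/10 of it earns 5.
Total value = 88.

88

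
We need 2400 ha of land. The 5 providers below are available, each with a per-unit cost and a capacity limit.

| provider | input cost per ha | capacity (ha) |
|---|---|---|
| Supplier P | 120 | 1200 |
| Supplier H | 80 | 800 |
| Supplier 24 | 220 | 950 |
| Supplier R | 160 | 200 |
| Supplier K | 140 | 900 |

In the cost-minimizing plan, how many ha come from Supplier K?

400

Cheapest first:
Supplier H (80): use full 800 ; 1600 ha to go.
Take 1200 from Supplier P at 120 ; need 400 more.
Supplier K (140): take the remaining 400 ; done.
Supplier R, Supplier 24: unused.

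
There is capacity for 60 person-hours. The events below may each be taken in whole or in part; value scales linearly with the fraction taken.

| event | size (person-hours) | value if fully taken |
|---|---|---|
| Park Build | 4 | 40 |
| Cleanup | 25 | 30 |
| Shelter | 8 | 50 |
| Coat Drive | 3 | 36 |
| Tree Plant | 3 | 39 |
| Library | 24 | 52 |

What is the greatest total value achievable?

238.6

Sort by value density: Tree Plant 39/3≈13, Coat Drive 36/3≈12, Park Build 40/4≈10, Shelter 50/8≈6.25, Library 52/24≈2.17, Cleanup 30/25≈1.2.
Tree Plant: take in full, 3 person-hours for value 39 — 57 left.
All 3 person-hours of Coat Drive fit (value 36) — 54 remain.
Take all of Park Build (4 person-hours, value 40) — 50 person-hours left.
All 8 person-hours of Shelter fit (value 50) — 42 remain.
Library: take in full, 24 person-hours for value 52 — 18 left.
18 person-hours left: a 18/25 share of Cleanup gives 30×18/25 = 21.6.
Total value = 238.6.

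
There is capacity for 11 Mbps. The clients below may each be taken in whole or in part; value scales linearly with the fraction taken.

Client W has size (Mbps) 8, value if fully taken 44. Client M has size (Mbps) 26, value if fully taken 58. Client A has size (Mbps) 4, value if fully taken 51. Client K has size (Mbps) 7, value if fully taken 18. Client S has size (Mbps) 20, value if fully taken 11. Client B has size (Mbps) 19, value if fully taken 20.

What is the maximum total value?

Best value per unit of size first: Client A 51/4≈12.8, Client W 44/8≈5.5, Client K 18/7≈2.57, Client M 58/26≈2.23, Client B 20/19≈1.05, Client S 11/20≈0.55.
Client A: take in full, 4 Mbps for value 51 — 7 left.
Fill the last 7 Mbps with part of Client W: 7/8 of it earns 38.5.
Total value = 89.5.

89.5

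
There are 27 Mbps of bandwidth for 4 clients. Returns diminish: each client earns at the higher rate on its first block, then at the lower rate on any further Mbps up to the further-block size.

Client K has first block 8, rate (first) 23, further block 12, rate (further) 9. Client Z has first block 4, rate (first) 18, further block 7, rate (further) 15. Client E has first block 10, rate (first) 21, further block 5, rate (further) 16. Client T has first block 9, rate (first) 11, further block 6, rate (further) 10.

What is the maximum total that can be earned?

Order all 8 blocks by rate: Client K/first 23 > Client E/first 21 > Client Z/first 18 > Client E/second 16 > Client Z/second 15 > Client T/first 11 > Client T/second 10 > Client K/second 9.
Fill Client K first block (8 at 23) → 19 left.
Fill Client E first block (10 at 21) → 9 left.
Fill Client Z first block (4 at 18) → 5 left.
Client E/second (16): +5 → 0 left.
Total = 23×8 + 21×10 + 18×4 + 16×5 = 546.

546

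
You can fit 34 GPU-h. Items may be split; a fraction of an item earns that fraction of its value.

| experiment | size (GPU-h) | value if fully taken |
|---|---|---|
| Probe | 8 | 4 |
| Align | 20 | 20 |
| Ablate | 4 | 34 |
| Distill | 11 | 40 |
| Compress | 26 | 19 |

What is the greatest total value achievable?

Best value per unit of size first: Ablate 34/4≈8.5, Distill 40/11≈3.64, Align 20/20≈1, Compress 19/26≈0.731, Probe 4/8≈0.5.
All 4 GPU-h of Ablate fit (value 34) ; 30 remain.
Distill: take in full, 11 GPU-h for value 40 ; 19 left.
Only 19 GPU-h remain; take 19/20 of Align for value 20×19/20 = 19.
Total value = 93.

93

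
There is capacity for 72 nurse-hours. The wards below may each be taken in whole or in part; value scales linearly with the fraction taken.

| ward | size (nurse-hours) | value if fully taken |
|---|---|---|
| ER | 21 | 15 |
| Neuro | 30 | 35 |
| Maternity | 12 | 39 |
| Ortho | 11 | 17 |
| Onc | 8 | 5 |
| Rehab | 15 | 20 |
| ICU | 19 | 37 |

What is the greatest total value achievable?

Sort by value density: Maternity 39/12≈3.25, ICU 37/19≈1.95, Ortho 17/11≈1.55, Rehab 20/15≈1.33, Neuro 35/30≈1.17, ER 15/21≈0.714, Onc 5/8≈0.625.
Maternity: take in full, 12 nurse-hours for value 39 → 60 left.
All 19 nurse-hours of ICU fit (value 37) → 41 remain.
All 11 nurse-hours of Ortho fit (value 17) → 30 remain.
Take all of Rehab (15 nurse-hours, value 20) → 15 nurse-hours left.
15 nurse-hours left: a 15/30 share of Neuro gives 35×15/30 = 17.5.
Total value = 130.5.

130.5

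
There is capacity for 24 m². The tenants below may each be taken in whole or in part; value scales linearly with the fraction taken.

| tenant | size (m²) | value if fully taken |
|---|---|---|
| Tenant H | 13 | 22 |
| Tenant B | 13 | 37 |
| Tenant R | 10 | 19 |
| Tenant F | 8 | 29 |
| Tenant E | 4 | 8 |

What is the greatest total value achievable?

72

Rank by value-to-size ratio: Tenant F 29/8≈3.62, Tenant B 37/13≈2.85, Tenant E 8/4≈2, Tenant R 19/10≈1.9, Tenant H 22/13≈1.69.
All 8 m² of Tenant F fit (value 29) ; 16 remain.
All 13 m² of Tenant B fit (value 37) ; 3 remain.
Only 3 m² remain; take 3/4 of Tenant E for value 8×3/4 = 6.
Total value = 72.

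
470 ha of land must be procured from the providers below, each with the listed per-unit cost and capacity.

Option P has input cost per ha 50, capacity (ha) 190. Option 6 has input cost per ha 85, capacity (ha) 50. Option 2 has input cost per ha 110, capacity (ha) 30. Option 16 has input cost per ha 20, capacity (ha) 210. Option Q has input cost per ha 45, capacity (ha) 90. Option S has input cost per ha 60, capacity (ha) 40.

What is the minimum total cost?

Fill from the cheapest provider first.
Option 16 (20): use full 210 ; 260 ha to go.
Take 90 from Option Q at 45 ; need 170 more.
Take 170 from Option P at 50 to finish.
Option S, Option 6, Option 2: unused.
Cost = 210×20 + 90×45 + 170×50 = 16750.

16750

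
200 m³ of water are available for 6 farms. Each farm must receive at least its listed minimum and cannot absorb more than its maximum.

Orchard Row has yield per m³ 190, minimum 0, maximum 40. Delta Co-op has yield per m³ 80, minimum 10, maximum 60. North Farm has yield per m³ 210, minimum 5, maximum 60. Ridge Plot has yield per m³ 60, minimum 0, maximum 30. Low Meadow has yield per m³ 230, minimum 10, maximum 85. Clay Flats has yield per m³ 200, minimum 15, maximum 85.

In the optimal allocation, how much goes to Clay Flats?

45

Meeting every minimum uses 0+10+5+0+10+15 = 40 m³, leaving 160.
Rank by yield per m³: Low Meadow 230 > North Farm 210 > Clay Flats 200 > Orchard Row 190 > Delta Co-op 80 > Ridge Plot 60.
Low Meadow: +75 to 85 (cap) ; 85 left.
Give North Farm 55 more to hit its cap of 60 ; 30 left.
Clay Flats: +30 (room for 70) → 45. Pool exhausted.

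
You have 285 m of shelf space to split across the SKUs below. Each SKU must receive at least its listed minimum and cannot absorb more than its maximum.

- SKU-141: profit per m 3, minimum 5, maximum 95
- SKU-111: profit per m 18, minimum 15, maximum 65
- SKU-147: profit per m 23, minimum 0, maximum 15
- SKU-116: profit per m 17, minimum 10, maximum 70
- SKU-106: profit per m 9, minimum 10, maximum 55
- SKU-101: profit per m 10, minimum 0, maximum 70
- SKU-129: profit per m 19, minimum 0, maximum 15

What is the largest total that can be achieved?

4110

Meeting every minimum uses 5+15+0+10+10+0+0 = 40 m, leaving 245.
Rank by profit per m: SKU-147 23 > SKU-129 19 > SKU-111 18 > SKU-116 17 > SKU-101 10 > SKU-106 9 > SKU-141 3.
Give SKU-147 15 more to hit its cap of 15 → 230 left.
SKU-129 takes 15 more to reach its cap of 15 → 215 left.
SKU-111: +50 to 65 (cap) → 165 left.
SKU-116 takes 60 more to reach its cap of 70 → 105 left.
SKU-101: +70 to 70 (cap) → 35 left.
SKU-106: +35 (room for 45) → 45. Pool exhausted.
Total = 3×5 + 18×65 + 23×15 + 17×70 + 9×45 + 10×70 + 19×15 = 4110.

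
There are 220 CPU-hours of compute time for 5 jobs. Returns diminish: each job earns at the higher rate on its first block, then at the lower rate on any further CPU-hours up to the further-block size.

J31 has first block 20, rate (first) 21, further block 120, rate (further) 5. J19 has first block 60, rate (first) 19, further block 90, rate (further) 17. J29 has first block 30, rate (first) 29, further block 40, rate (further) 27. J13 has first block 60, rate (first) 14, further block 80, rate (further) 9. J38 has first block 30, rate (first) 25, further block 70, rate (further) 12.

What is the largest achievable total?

Order all 10 blocks by rate: J29/tier1 29 > J29/tier2 27 > J38/tier1 25 > J31/tier1 21 > J19/tier1 19 > J19/tier2 17 > J13/tier1 14 > J38/tier2 12 > J13/tier2 9 > J31/tier2 5.
J29 tier1 at 29: fill all 30 — 190 left.
Fill J29 tier2 block (40 at 27) — 150 left.
J38 tier1 at 25: fill all 30 — 120 left.
J31 tier1 at 21: fill all 20 — 100 left.
J19 tier1 at 19: fill all 60 — 40 left.
J19 tier2 at 17: only 40 left, fill 40.
Total = 29×30 + 27×40 + 25×30 + 21×20 + 19×60 + 17×40 = 4940.

4940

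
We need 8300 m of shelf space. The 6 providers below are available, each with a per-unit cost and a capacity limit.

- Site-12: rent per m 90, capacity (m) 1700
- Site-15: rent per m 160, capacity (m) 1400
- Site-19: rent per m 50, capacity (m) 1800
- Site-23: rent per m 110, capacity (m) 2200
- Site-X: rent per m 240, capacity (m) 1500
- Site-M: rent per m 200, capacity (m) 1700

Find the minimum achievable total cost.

949000

Use providers in increasing cost order.
Take 1800 from Site-19 at 50 — need 6500 more.
Site-12 (90): use full 1700 — 4800 m to go.
Site-23 (110): use full 2200 — 2600 m to go.
Site-15 at 160: take all 1400 m — 1200 still needed.
Take 1200 from Site-M at 200 to finish.
Site-X: unused.
Cost = 1800×50 + 1700×90 + 2200×110 + 1400×160 + 1200×200 = 949000.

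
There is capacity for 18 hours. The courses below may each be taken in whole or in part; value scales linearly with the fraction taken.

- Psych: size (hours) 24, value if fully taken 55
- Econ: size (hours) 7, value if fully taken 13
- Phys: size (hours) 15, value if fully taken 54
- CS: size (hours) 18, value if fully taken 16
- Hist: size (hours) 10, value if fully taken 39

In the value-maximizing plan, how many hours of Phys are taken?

Best value per unit of size first: Hist 39/10≈3.9, Phys 54/15≈3.6, Psych 55/24≈2.29, Econ 13/7≈1.86, CS 16/18≈0.889.
Hist: take in full, 10 hours for value 39 ; 8 left.
Fill the last 8 hours with part of Phys: 8/15 of it earns 28.8.

8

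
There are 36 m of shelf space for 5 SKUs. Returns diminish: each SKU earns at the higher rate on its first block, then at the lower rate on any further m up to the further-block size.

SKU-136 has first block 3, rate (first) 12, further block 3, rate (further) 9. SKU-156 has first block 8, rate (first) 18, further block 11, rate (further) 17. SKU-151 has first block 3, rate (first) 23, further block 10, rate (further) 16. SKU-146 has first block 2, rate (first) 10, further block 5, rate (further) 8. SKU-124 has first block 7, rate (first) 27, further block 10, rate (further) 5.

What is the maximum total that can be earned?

701

Order all 10 blocks by rate: SKU-124/first 27 > SKU-151/first 23 > SKU-156/first 18 > SKU-156/second 17 > SKU-151/second 16 > SKU-136/first 12 > SKU-146/first 10 > SKU-136/second 9 > SKU-146/second 8 > SKU-124/second 5.
SKU-124 first at 27: fill all 7 — 29 left.
Fill SKU-151 first block (3 at 23) — 26 left.
SKU-156/first (18): +8 — 18 left.
SKU-156/second (17): +11 — 7 left.
7 remain; put them into SKU-151 second at 16.
Total = 27×7 + 23×3 + 18×8 + 17×11 + 16×7 = 701.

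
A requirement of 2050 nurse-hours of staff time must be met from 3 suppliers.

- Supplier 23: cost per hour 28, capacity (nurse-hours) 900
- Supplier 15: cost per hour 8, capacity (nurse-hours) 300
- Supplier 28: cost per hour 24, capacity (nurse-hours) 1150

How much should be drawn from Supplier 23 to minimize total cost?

600

Use suppliers in increasing cost order.
Supplier 15 at 8: take all 300 nurse-hours — 1750 still needed.
Take 1150 from Supplier 28 at 24 — need 600 more.
Supplier 23 (28): take the remaining 600 — done.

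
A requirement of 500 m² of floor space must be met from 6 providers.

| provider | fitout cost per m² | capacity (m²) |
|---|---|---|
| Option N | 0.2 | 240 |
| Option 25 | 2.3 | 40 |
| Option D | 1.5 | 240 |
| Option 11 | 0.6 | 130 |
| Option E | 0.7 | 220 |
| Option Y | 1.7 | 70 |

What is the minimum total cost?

Fill from the cheapest provider first.
Option N at 0.2: take all 240 m² ; 260 still needed.
Option 11 at 0.6: take all 130 m² ; 130 still needed.
Option E (0.7): take the remaining 130 ; done.
Option D, Option Y, Option 25: unused.
Cost = 240×0.2 + 130×0.6 + 130×0.7 = 217.

217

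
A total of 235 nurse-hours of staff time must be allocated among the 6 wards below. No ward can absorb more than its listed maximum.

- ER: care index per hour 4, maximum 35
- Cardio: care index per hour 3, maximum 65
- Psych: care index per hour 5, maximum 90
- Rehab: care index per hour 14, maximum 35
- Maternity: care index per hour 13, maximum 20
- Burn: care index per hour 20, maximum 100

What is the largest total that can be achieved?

3150

Highest care index per hour first: Burn 20 > Rehab 14 > Maternity 13 > Psych 5 > ER 4 > Cardio 3.
Burn takes 100 to reach its cap of 100 — 135 left.
Give Rehab 35 to hit its cap of 35 — 100 left.
Give Maternity 20 to hit its cap of 20 — 80 left.
Only 80 left; Psych takes them to reach 80.
Total = 5×80 + 14×35 + 13×20 + 20×100 = 3150.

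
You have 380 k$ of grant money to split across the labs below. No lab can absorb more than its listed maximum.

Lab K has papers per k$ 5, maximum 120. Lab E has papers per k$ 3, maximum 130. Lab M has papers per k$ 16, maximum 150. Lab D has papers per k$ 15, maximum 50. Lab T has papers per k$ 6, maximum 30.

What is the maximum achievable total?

Order the labs by papers per k$: Lab M 16 > Lab D 15 > Lab T 6 > Lab K 5 > Lab E 3.
Lab M: +150 to 150 (cap) — 230 left.
Give Lab D 50 to hit its cap of 50 — 180 left.
Lab T: +30 to 30 (cap) — 150 left.
Give Lab K 120 to hit its cap of 120 — 30 left.
Only 30 left; Lab E takes them to reach 30.
Total = 5×120 + 3×30 + 16×150 + 15×50 + 6×30 = 4020.

4020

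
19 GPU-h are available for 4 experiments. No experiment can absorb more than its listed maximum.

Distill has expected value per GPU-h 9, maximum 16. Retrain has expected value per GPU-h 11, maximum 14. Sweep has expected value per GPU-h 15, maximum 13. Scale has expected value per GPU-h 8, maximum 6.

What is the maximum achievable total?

261

Rank by expected value per GPU-h: Sweep 15 > Retrain 11 > Distill 9 > Scale 8.
Sweep: +13 to 13 (cap) — 6 left.
Retrain has room for 14 but only 6 remain, so it gets 6.
Total = 11×6 + 15×13 = 261.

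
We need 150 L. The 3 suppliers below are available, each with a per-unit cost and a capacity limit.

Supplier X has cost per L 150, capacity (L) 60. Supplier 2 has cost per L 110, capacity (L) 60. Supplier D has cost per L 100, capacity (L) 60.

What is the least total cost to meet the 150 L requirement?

17100

Use suppliers in increasing cost order.
Supplier D (100): use full 60 → 90 L to go.
Take 60 from Supplier 2 at 110 → need 30 more.
Supplier X (150): take the remaining 30 → done.
Cost = 60×100 + 60×110 + 30×150 = 17100.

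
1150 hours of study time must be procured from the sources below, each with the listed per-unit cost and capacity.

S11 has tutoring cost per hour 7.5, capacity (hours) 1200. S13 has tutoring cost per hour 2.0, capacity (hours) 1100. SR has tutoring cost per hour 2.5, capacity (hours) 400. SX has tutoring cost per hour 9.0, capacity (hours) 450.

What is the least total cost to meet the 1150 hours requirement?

Fill from the cheapest source first.
S13 at 2.0: take all 1100 hours ; 50 still needed.
SR (2.5): take the remaining 50 ; done.
S11, SX: unused.
Cost = 1100×2.0 + 50×2.5 = 2325.

2325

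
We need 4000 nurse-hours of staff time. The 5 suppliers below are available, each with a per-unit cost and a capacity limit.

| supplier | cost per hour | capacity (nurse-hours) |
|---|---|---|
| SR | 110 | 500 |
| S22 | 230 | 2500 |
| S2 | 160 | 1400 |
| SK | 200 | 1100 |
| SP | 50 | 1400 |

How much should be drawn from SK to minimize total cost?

700

Use suppliers in increasing cost order.
SP at 50: take all 1400 nurse-hours — 2600 still needed.
Take 500 from SR at 110 — need 2100 more.
S2 at 160: take all 1400 nurse-hours — 700 still needed.
SK at 200: take 700 of its 1100 — requirement met.
S22: unused.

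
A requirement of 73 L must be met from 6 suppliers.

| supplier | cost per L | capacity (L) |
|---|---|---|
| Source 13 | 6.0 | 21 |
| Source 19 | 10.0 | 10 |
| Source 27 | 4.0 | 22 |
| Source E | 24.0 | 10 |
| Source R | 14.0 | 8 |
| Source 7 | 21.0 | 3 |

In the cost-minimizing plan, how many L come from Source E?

Cheapest first:
Take 22 from Source 27 at 4.0 → need 51 more.
Source 13 (6.0): use full 21 → 30 L to go.
Take 10 from Source 19 at 10.0 → need 20 more.
Source R at 14.0: take all 8 L → 12 still needed.
Take 3 from Source 7 at 21.0 → need 9 more.
Source E (24.0): take the remaining 9 → done.

9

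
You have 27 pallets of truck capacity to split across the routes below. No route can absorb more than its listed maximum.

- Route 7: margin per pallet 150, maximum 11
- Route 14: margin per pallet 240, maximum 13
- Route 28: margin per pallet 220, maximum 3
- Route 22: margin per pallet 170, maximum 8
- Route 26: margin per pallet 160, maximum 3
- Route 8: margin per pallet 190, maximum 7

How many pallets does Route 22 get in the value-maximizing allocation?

4

Highest margin per pallet first: Route 14 240 > Route 28 220 > Route 8 190 > Route 22 170 > Route 26 160 > Route 7 150.
Route 14 takes 13 to reach its cap of 13 → 14 left.
Route 28 takes 3 to reach its cap of 3 → 11 left.
Route 8: +7 to 7 (cap) → 4 left.
Route 22 has room for 8 but only 4 remain, so it gets 4.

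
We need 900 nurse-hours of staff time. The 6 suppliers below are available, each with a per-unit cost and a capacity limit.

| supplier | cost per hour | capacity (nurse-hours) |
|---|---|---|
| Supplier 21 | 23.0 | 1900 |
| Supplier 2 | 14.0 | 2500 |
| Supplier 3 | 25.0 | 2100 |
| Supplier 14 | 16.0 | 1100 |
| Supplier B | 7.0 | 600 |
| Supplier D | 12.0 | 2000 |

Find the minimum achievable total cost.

7800

Use suppliers in increasing cost order.
Supplier B at 7.0: take all 600 nurse-hours → 300 still needed.
Supplier D (12.0): take the remaining 300 → done.
Supplier 2, Supplier 14, Supplier 21, Supplier 3: unused.
Cost = 600×7.0 + 300×12.0 = 7800.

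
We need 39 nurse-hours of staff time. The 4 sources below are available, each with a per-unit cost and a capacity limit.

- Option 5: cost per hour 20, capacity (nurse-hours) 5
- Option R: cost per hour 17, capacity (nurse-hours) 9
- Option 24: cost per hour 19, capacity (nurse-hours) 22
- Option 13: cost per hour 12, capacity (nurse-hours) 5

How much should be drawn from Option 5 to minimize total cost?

Fill from the cheapest source first.
Option 13 at 12: take all 5 nurse-hours ; 34 still needed.
Option R (17): use full 9 ; 25 nurse-hours to go.
Option 24 (19): use full 22 ; 3 nurse-hours to go.
Take 3 from Option 5 at 20 to finish.

3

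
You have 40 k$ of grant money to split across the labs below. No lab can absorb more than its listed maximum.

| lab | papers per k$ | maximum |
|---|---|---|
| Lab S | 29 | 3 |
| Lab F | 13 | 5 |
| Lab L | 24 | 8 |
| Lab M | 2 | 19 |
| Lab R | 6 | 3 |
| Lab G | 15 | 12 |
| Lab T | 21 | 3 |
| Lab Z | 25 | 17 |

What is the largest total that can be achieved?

Rank by papers per k$: Lab S 29 > Lab Z 25 > Lab L 24 > Lab T 21 > Lab G 15 > Lab F 13 > Lab R 6 > Lab M 2.
Give Lab S 3 to hit its cap of 3 → 37 left.
Lab Z takes 17 to reach its cap of 17 → 20 left.
Give Lab L 8 to hit its cap of 8 → 12 left.
Give Lab T 3 to hit its cap of 3 → 9 left.
Lab G: +9 (room for 12) → 9. Pool exhausted.
Total = 29×3 + 24×8 + 15×9 + 21×3 + 25×17 = 902.

902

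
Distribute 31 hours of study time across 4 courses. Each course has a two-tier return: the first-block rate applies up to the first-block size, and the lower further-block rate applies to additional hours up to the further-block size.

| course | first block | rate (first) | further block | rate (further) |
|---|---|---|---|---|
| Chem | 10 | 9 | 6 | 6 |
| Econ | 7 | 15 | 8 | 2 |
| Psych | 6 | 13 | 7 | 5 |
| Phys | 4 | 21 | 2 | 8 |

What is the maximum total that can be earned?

Treat each block as its own option and order by rate: Phys/T1 21 > Econ/T1 15 > Psych/T1 13 > Chem/T1 9 > Phys/T2 8 > Chem/T2 6 > Psych/T2 5 > Econ/T2 2.
Fill Phys T1 block (4 at 21) — 27 left.
Econ T1 at 15: fill all 7 — 20 left.
Psych T1 at 13: fill all 6 — 14 left.
Chem T1 at 9: fill all 10 — 4 left.
Phys/T2 (8): +2 — 2 left.
Chem T2 at 6: only 2 left, fill 2.
Total = 21×4 + 15×7 + 13×6 + 9×10 + 8×2 + 6×2 = 385.

385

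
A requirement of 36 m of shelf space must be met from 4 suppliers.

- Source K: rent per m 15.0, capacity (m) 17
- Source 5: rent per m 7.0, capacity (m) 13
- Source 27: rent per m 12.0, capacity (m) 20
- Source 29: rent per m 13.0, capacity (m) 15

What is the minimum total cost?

370

Cheapest first:
Source 5 (7.0): use full 13 ; 23 m to go.
Source 27 at 12.0: take all 20 m ; 3 still needed.
Take 3 from Source 29 at 13.0 to finish.
Source K: unused.
Cost = 13×7.0 + 20×12.0 + 3×13.0 = 370.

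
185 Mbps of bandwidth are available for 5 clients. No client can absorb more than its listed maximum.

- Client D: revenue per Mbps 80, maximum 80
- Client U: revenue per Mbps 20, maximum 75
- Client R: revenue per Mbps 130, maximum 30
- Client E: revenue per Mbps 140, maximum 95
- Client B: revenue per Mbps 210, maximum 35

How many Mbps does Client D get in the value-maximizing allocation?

25

Rank by revenue per Mbps: Client B 210 > Client E 140 > Client R 130 > Client D 80 > Client U 20.
Give Client B 35 to hit its cap of 35 → 150 left.
Client E takes 95 to reach its cap of 95 → 55 left.
Client R takes 30 to reach its cap of 30 → 25 left.
Only 25 left; Client D takes them to reach 25.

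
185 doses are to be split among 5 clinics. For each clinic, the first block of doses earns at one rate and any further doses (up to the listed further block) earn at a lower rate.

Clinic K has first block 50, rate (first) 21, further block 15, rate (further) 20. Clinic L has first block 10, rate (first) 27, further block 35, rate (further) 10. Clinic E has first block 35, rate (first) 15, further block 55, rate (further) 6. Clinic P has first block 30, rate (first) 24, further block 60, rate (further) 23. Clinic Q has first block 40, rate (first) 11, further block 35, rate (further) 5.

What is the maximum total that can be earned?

Rank every tier by rate: Clinic L/T1 27 > Clinic P/T1 24 > Clinic P/T2 23 > Clinic K/T1 21 > Clinic K/T2 20 > Clinic E/T1 15 > Clinic Q/T1 11 > Clinic L/T2 10 > Clinic E/T2 6 > Clinic Q/T2 5.
Fill Clinic L T1 block (10 at 27) → 175 left.
Clinic P T1 at 24: fill all 30 → 145 left.
Fill Clinic P T2 block (60 at 23) → 85 left.
Clinic K/T1 (21): +50 → 35 left.
Fill Clinic K T2 block (15 at 20) → 20 left.
Clinic E T1 at 15: only 20 left, fill 20.
Total = 27×10 + 24×30 + 23×60 + 21×50 + 20×15 + 15×20 = 4020.

4020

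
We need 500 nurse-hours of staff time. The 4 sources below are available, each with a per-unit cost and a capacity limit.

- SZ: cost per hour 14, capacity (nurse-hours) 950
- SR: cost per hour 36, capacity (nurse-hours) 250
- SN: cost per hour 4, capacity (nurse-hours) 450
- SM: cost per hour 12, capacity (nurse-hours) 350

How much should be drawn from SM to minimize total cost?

50

Cheapest first:
Take 450 from SN at 4 → need 50 more.
Take 50 from SM at 12 to finish.
SZ, SR: unused.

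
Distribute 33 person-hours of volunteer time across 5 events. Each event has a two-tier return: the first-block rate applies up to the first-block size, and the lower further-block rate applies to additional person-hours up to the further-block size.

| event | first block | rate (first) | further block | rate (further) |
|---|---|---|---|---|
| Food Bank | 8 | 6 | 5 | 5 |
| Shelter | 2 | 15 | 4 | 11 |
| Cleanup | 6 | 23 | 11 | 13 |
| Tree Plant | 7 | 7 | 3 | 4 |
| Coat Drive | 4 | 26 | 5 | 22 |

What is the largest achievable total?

Rank every tier by rate: Coat Drive/tier1 26 > Cleanup/tier1 23 > Coat Drive/tier2 22 > Shelter/tier1 15 > Cleanup/tier2 13 > Shelter/tier2 11 > Tree Plant/tier1 7 > Food Bank/tier1 6 > Food Bank/tier2 5 > Tree Plant/tier2 4.
Coat Drive/tier1 (26): +4 — 29 left.
Cleanup/tier1 (23): +6 — 23 left.
Fill Coat Drive tier2 block (5 at 22) — 18 left.
Fill Shelter tier1 block (2 at 15) — 16 left.
Cleanup tier2 at 13: fill all 11 — 5 left.
Fill Shelter tier2 block (4 at 11) — 1 left.
Tree Plant/tier1: +1 of 7 at 7; pool empty.
Total = 26×4 + 23×6 + 22×5 + 15×2 + 13×11 + 11×4 + 7×1 = 576.

576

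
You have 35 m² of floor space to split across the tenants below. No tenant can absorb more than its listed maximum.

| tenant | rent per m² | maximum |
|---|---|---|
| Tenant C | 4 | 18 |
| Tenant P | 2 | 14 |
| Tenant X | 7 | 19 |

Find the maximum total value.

197

Rank by rent per m²: Tenant X 7 > Tenant C 4 > Tenant P 2.
Give Tenant X 19 to hit its cap of 19 — 16 left.
Only 16 left; Tenant C takes them to reach 16.
Total = 4×16 + 7×19 = 197.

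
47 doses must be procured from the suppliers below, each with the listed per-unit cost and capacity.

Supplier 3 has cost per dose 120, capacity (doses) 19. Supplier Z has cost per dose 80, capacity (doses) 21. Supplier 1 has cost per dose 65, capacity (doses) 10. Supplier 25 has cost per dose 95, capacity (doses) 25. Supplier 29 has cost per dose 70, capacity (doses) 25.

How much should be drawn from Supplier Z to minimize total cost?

12

Use suppliers in increasing cost order.
Supplier 1 (65): use full 10 — 37 doses to go.
Supplier 29 at 70: take all 25 doses — 12 still needed.
Supplier Z at 80: take 12 of its 21 — requirement met.
Supplier 25, Supplier 3: unused.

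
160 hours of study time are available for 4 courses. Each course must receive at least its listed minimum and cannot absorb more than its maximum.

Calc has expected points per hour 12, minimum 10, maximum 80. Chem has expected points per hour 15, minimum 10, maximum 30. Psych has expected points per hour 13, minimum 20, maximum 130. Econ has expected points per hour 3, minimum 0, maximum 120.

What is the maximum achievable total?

2130

Meeting every minimum uses 10+10+20+0 = 40 hours, leaving 120.
Rank by expected points per hour: Chem 15 > Psych 13 > Calc 12 > Econ 3.
Chem: +20 to 30 (cap) — 100 left.
Only 100 left; Psych takes them to reach 120.
Total = 12×10 + 15×30 + 13×120 = 2130.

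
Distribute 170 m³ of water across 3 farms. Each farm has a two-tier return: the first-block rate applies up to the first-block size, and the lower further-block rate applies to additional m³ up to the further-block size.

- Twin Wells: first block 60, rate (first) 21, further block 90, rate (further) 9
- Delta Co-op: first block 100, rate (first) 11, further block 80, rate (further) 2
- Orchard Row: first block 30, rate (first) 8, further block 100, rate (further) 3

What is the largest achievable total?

2450

Order all 6 blocks by rate: Twin Wells/first 21 > Delta Co-op/first 11 > Twin Wells/second 9 > Orchard Row/first 8 > Orchard Row/second 3 > Delta Co-op/second 2.
Twin Wells/first (21): +60 ; 110 left.
Delta Co-op/first (11): +100 ; 10 left.
10 remain; put them into Twin Wells second at 9.
Total = 21×60 + 11×100 + 9×10 = 2450.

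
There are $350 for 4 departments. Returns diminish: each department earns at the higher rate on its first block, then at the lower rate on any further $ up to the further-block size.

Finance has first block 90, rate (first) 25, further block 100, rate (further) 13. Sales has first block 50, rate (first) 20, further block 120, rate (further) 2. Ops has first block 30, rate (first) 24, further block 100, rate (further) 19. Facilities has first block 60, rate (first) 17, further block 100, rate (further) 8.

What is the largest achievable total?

Order all 8 blocks by rate: Finance/T1 25 > Ops/T1 24 > Sales/T1 20 > Ops/T2 19 > Facilities/T1 17 > Finance/T2 13 > Facilities/T2 8 > Sales/T2 2.
Finance T1 at 25: fill all 90 → 260 left.
Ops/T1 (24): +30 → 230 left.
Sales T1 at 20: fill all 50 → 180 left.
Ops T2 at 19: fill all 100 → 80 left.
Facilities/T1 (17): +60 → 20 left.
Finance T2 at 13: only 20 left, fill 20.
Total = 25×90 + 24×30 + 20×50 + 19×100 + 17×60 + 13×20 = 7150.

7150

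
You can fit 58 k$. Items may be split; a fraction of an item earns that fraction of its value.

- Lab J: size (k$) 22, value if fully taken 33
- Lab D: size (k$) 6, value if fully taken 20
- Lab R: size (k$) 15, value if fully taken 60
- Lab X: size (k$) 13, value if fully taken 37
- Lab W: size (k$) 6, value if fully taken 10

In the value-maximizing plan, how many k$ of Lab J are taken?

18

Sort by value density: Lab R 60/15≈4, Lab D 20/6≈3.33, Lab X 37/13≈2.85, Lab W 10/6≈1.67, Lab J 33/22≈1.5.
Take all of Lab R (15 k$, value 60) — 43 k$ left.
All 6 k$ of Lab D fit (value 20) — 37 remain.
Lab X: take in full, 13 k$ for value 37 — 24 left.
Lab W: take in full, 6 k$ for value 10 — 18 left.
Only 18 k$ remain; take 18/22 of Lab J for value 33×18/22 = 27.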